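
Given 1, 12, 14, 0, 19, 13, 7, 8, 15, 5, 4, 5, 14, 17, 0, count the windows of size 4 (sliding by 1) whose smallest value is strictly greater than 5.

(1, 12, 14, 0) → min 0
(12, 14, 0, 19) → min 0
(14, 0, 19, 13) → min 0
(0, 19, 13, 7) → min 0
(19, 13, 7, 8) → min 7  > 5 ✓
(13, 7, 8, 15) → min 7  > 5 ✓
(7, 8, 15, 5) → min 5
(8, 15, 5, 4) → min 4
(15, 5, 4, 5) → min 4
(5, 4, 5, 14) → min 4
(4, 5, 14, 17) → min 4
(5, 14, 17, 0) → min 0
2 windows satisfy the condition.

2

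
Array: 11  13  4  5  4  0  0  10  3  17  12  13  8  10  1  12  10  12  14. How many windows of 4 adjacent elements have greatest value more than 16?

[11, 13, 4, 5] → max 13
[13, 4, 5, 4] → max 13
[4, 5, 4, 0] → max 5
[5, 4, 0, 0] → max 5
[4, 0, 0, 10] → max 10
[0, 0, 10, 3] → max 10
[0, 10, 3, 17] → max 17  > 16 ✓
[10, 3, 17, 12] → max 17  > 16 ✓
[3, 17, 12, 13] → max 17  > 16 ✓
[17, 12, 13, 8] → max 17  > 16 ✓
[12, 13, 8, 10] → max 13
[13, 8, 10, 1] → max 13
[8, 10, 1, 12] → max 12
[10, 1, 12, 10] → max 12
[1, 12, 10, 12] → max 12
[12, 10, 12, 14] → max 14
4 windows satisfy the condition.

4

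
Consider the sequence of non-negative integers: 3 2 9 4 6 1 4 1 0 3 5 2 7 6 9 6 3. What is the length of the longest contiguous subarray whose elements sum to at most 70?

16

add 3: [3] sum 3, len 1
add 2: [3, 2] sum 5, len 2
add 9: [3, 2, 9] sum 14, len 3
add 4: [3, 2, 9, 4] sum 18, len 4
add 6: [3, 2, 9, 4, 6] sum 24, len 5
add 1: [3, 2, 9, 4, 6, 1] sum 25, len 6
add 4: [3, 2, 9, 4, 6, 1, 4] sum 29, len 7
add 1: [3, 2, 9, 4, 6, 1, 4, 1] sum 30, len 8
add 0: [3, 2, 9, 4, 6, 1, 4, 1, 0] sum 30, len 9
add 3: [3, 2, 9, 4, 6, 1, 4, 1, 0, 3] sum 33, len 10
add 5: [3, 2, 9, 4, 6, 1, 4, 1, 0, 3, 5] sum 38, len 11
add 2: [3, 2, 9, 4, 6, 1, 4, 1, 0, 3, 5, 2] sum 40, len 12
add 7: [3, 2, 9, 4, 6, 1, 4, 1, 0, 3, 5, 2, 7] sum 47, len 13
add 6: [3, 2, 9, 4, 6, 1, 4, 1, 0, 3, 5, 2, 7, 6] sum 53, len 14
add 9: [3, 2, 9, 4, 6, 1, 4, 1, 0, 3, 5, 2, 7, 6, 9] sum 62, len 15
add 6: [3, 2, 9, 4, 6, 1, 4, 1, 0, 3, 5, 2, 7, 6, 9, 6] sum 68, len 16
add 3: [2, 9, 4, 6, 1, 4, 1, 0, 3, 5, 2, 7, 6, 9, 6, 3] sum 68, len 16
Longest length seen: 16.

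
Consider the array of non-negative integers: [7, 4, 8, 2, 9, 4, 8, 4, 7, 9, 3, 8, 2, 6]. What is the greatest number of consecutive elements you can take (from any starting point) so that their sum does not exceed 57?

add 7: [7] sum 7, len 1
add 4: [7, 4] sum 11, len 2
add 8: [7, 4, 8] sum 19, len 3
add 2: [7, 4, 8, 2] sum 21, len 4
add 9: [7, 4, 8, 2, 9] sum 30, len 5
add 4: [7, 4, 8, 2, 9, 4] sum 34, len 6
add 8: [7, 4, 8, 2, 9, 4, 8] sum 42, len 7
add 4: [7, 4, 8, 2, 9, 4, 8, 4] sum 46, len 8
add 7: [7, 4, 8, 2, 9, 4, 8, 4, 7] sum 53, len 9
add 9: [4, 8, 2, 9, 4, 8, 4, 7, 9] sum 55, len 9
add 3: [8, 2, 9, 4, 8, 4, 7, 9, 3] sum 54, len 9
add 8: [2, 9, 4, 8, 4, 7, 9, 3, 8] sum 54, len 9
add 2: [2, 9, 4, 8, 4, 7, 9, 3, 8, 2] sum 56, len 10
add 6: [4, 8, 4, 7, 9, 3, 8, 2, 6] sum 51, len 9
Longest length seen: 10.

10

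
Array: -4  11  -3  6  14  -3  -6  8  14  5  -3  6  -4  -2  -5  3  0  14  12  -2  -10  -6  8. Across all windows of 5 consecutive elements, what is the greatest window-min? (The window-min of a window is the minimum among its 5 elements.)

-2

-4 11 -3 6 14 → min -4
11 -3 6 14 -3 → min -3
-3 6 14 -3 -6 → min -6
6 14 -3 -6 8 → min -6
14 -3 -6 8 14 → min -6
-3 -6 8 14 5 → min -6
-6 8 14 5 -3 → min -6
8 14 5 -3 6 → min -3
14 5 -3 6 -4 → min -4
5 -3 6 -4 -2 → min -4
-3 6 -4 -2 -5 → min -5
6 -4 -2 -5 3 → min -5
-4 -2 -5 3 0 → min -5
-2 -5 3 0 14 → min -5
-5 3 0 14 12 → min -5
3 0 14 12 -2 → min -2
0 14 12 -2 -10 → min -10
14 12 -2 -10 -6 → min -10
12 -2 -10 -6 8 → min -10
Greatest of these is -2.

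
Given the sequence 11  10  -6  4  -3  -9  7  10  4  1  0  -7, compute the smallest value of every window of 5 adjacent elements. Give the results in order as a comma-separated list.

11 10 -6 4 -3 → min -6
10 -6 4 -3 -9 → min -9
-6 4 -3 -9 7 → min -9
4 -3 -9 7 10 → min -9
-3 -9 7 10 4 → min -9
-9 7 10 4 1 → min -9
7 10 4 1 0 → min 0
10 4 1 0 -7 → min -7

-6, -9, -9, -9, -9, -9, 0, -7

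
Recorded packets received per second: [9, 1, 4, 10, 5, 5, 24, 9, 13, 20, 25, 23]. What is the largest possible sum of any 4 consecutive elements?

81

9 1 4 10 → sum 24
1 4 10 5 → sum 20
4 10 5 5 → sum 24
10 5 5 24 → sum 44
5 5 24 9 → sum 43
5 24 9 13 → sum 51
24 9 13 20 → sum 66
9 13 20 25 → sum 67
13 20 25 23 → sum 81
Largest of these is 81.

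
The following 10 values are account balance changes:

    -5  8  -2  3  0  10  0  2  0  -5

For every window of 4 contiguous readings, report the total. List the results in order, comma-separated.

4, 9, 11, 13, 12, 12, -3

(-5, 8, -2, 3) → sum 4
(8, -2, 3, 0) → sum 9
(-2, 3, 0, 10) → sum 11
(3, 0, 10, 0) → sum 13
(0, 10, 0, 2) → sum 12
(10, 0, 2, 0) → sum 12
(0, 2, 0, -5) → sum -3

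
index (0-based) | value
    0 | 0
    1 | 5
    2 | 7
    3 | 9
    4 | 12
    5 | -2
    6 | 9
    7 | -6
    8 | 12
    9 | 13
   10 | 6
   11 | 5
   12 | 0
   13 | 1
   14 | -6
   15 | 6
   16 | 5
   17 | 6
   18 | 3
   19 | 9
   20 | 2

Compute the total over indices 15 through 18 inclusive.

20

Elements at indices 15..18: 6, 5, 6, 3
sum(6, 5, 6, 3) = 20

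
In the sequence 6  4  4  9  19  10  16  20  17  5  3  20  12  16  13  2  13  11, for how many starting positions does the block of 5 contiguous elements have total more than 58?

6 4 4 9 19 → sum 42
4 4 9 19 10 → sum 46
4 9 19 10 16 → sum 58
9 19 10 16 20 → sum 74  > 58 ✓
19 10 16 20 17 → sum 82  > 58 ✓
10 16 20 17 5 → sum 68  > 58 ✓
16 20 17 5 3 → sum 61  > 58 ✓
20 17 5 3 20 → sum 65  > 58 ✓
17 5 3 20 12 → sum 57
5 3 20 12 16 → sum 56
3 20 12 16 13 → sum 64  > 58 ✓
20 12 16 13 2 → sum 63  > 58 ✓
12 16 13 2 13 → sum 56
16 13 2 13 11 → sum 55
7 windows satisfy the condition.

7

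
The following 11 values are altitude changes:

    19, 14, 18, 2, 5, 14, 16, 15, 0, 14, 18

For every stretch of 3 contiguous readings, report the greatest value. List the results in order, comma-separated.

(19, 14, 18) → max 19
(14, 18, 2) → max 18
(18, 2, 5) → max 18
(2, 5, 14) → max 14
(5, 14, 16) → max 16
(14, 16, 15) → max 16
(16, 15, 0) → max 16
(15, 0, 14) → max 15
(0, 14, 18) → max 18

19, 18, 18, 14, 16, 16, 16, 15, 18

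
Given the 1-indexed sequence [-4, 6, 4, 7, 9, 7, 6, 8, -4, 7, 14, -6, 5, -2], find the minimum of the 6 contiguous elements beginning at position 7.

Elements at indices 7..12: 6, 8, -4, 7, 14, -6
min(6, 8, -4, 7, 14, -6) = -6

-6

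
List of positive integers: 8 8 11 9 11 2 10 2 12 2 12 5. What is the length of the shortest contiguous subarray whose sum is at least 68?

add 8: running sum 8 < 68
add 8: running sum 16 < 68
add 11: running sum 27 < 68
add 9: running sum 36 < 68
add 11: running sum 47 < 68
add 2: running sum 49 < 68
add 10: running sum 59 < 68
add 2: running sum 61 < 68
add 12: shortest ending here [8, 8, 11, 9, 11, 2, 10, 2, 12] sum 73, len 9
add 2: shortest ending here [8, 8, 11, 9, 11, 2, 10, 2, 12, 2] sum 75, len 10
add 12: shortest ending here [11, 9, 11, 2, 10, 2, 12, 2, 12] sum 71, len 9
add 5: shortest ending here [11, 9, 11, 2, 10, 2, 12, 2, 12, 5] sum 76, len 10
Shortest qualifying length: 9.

9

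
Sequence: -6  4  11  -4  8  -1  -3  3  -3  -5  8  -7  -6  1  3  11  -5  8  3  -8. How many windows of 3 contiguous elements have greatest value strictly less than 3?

1

-6 4 11 → max 11
4 11 -4 → max 11
11 -4 8 → max 11
-4 8 -1 → max 8
8 -1 -3 → max 8
-1 -3 3 → max 3
-3 3 -3 → max 3
3 -3 -5 → max 3
-3 -5 8 → max 8
-5 8 -7 → max 8
8 -7 -6 → max 8
-7 -6 1 → max 1  < 3 ✓
-6 1 3 → max 3
1 3 11 → max 11
3 11 -5 → max 11
11 -5 8 → max 11
-5 8 3 → max 8
8 3 -8 → max 8
1 window satisfy the condition.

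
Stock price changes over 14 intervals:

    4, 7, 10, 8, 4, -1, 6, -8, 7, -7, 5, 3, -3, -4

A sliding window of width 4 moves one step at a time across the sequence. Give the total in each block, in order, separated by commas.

29, 29, 21, 17, 1, 4, -2, -3, 8, -2, 1

(4, 7, 10, 8) → sum 29
(7, 10, 8, 4) → sum 29
(10, 8, 4, -1) → sum 21
(8, 4, -1, 6) → sum 17
(4, -1, 6, -8) → sum 1
(-1, 6, -8, 7) → sum 4
(6, -8, 7, -7) → sum -2
(-8, 7, -7, 5) → sum -3
(7, -7, 5, 3) → sum 8
(-7, 5, 3, -3) → sum -2
(5, 3, -3, -4) → sum 1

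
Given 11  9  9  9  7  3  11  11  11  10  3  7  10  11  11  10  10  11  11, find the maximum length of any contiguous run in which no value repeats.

4

add 11: [11] len 1
add 9: [11, 9] len 2
add 9 (repeat 9, move left end past it): [9] len 1
add 9 (repeat 9, move left end past it): [9] len 1
add 7: [9, 7] len 2
add 3: [9, 7, 3] len 3
add 11: [9, 7, 3, 11] len 4
add 11 (repeat 11, move left end past it): [11] len 1
add 11 (repeat 11, move left end past it): [11] len 1
add 10: [11, 10] len 2
add 3: [11, 10, 3] len 3
add 7: [11, 10, 3, 7] len 4
add 10 (repeat 10, move left end past it): [3, 7, 10] len 3
add 11: [3, 7, 10, 11] len 4
add 11 (repeat 11, move left end past it): [11] len 1
add 10: [11, 10] len 2
add 10 (repeat 10, move left end past it): [10] len 1
add 11: [10, 11] len 2
add 11 (repeat 11, move left end past it): [11] len 1
Longest all-distinct length: 4.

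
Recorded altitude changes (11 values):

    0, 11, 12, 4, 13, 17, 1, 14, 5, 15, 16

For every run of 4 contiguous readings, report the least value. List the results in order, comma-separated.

0, 4, 4, 1, 1, 1, 1, 5

Sliding a size-4 window across the 11 values:
0 11 12 4 → min 0
11 12 4 13 → min 4
12 4 13 17 → min 4
4 13 17 1 → min 1
13 17 1 14 → min 1
17 1 14 5 → min 1
1 14 5 15 → min 1
14 5 15 16 → min 5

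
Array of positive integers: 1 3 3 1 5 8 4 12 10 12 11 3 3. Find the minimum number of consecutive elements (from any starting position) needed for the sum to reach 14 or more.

add 1: running sum 1 < 14
add 3: running sum 4 < 14
add 3: running sum 7 < 14
add 1: running sum 8 < 14
add 5: running sum 13 < 14
add 8: shortest ending here [1, 5, 8] sum 14, len 3
add 4: shortest ending here [5, 8, 4] sum 17, len 3
add 12: shortest ending here [4, 12] sum 16, len 2
add 10: shortest ending here [12, 10] sum 22, len 2
add 12: shortest ending here [10, 12] sum 22, len 2
add 11: shortest ending here [12, 11] sum 23, len 2
add 3: shortest ending here [11, 3] sum 14, len 2
add 3: shortest ending here [11, 3, 3] sum 17, len 3
Shortest qualifying length: 2.

2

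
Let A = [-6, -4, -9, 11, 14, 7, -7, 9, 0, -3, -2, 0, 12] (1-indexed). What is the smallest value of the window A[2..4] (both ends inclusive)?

Elements at indices 2..4: -4, -9, 11
min(-4, -9, 11) = -9

-9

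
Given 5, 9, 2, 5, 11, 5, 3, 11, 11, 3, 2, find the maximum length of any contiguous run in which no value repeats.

4

[5] len 1
[5, 9] len 2
[5, 9, 2] len 3
[9, 2, 5] len 3
[9, 2, 5, 11] len 4
[11, 5] len 2
[11, 5, 3] len 3
[5, 3, 11] len 3
[11] len 1
[11, 3] len 2
[11, 3, 2] len 3
Longest all-distinct length: 4.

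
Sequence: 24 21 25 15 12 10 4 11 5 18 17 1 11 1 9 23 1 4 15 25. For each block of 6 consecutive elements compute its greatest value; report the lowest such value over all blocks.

15

(24, 21, 25, 15, 12, 10) → max 25
(21, 25, 15, 12, 10, 4) → max 25
(25, 15, 12, 10, 4, 11) → max 25
(15, 12, 10, 4, 11, 5) → max 15
(12, 10, 4, 11, 5, 18) → max 18
(10, 4, 11, 5, 18, 17) → max 18
(4, 11, 5, 18, 17, 1) → max 18
(11, 5, 18, 17, 1, 11) → max 18
(5, 18, 17, 1, 11, 1) → max 18
(18, 17, 1, 11, 1, 9) → max 18
(17, 1, 11, 1, 9, 23) → max 23
(1, 11, 1, 9, 23, 1) → max 23
(11, 1, 9, 23, 1, 4) → max 23
(1, 9, 23, 1, 4, 15) → max 23
(9, 23, 1, 4, 15, 25) → max 25
Lowest of these is 15.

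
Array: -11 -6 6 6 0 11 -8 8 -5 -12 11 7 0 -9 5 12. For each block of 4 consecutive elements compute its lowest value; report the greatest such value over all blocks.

0

Each size-4 window and its min:
(-11, -6, 6, 6) → min -11
(-6, 6, 6, 0) → min -6
(6, 6, 0, 11) → min 0
(6, 0, 11, -8) → min -8
(0, 11, -8, 8) → min -8
(11, -8, 8, -5) → min -8
(-8, 8, -5, -12) → min -12
(8, -5, -12, 11) → min -12
(-5, -12, 11, 7) → min -12
(-12, 11, 7, 0) → min -12
(11, 7, 0, -9) → min -9
(7, 0, -9, 5) → min -9
(0, -9, 5, 12) → min -9
Greatest of these is 0.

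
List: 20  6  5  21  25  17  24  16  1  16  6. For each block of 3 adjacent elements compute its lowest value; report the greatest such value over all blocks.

20 6 5 → min 5
6 5 21 → min 5
5 21 25 → min 5
21 25 17 → min 17
25 17 24 → min 17
17 24 16 → min 16
24 16 1 → min 1
16 1 16 → min 1
1 16 6 → min 1
Greatest of these is 17.

17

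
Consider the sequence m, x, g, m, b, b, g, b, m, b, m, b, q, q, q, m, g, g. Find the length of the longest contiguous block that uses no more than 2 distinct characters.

5

Extend right; when distinct count exceeds 2, shrink from the left:
[m] 1 distinct, len 1
[m, x] 2 distinct, len 2
[x, g] 2 distinct, len 2
[g, m] 2 distinct, len 2
[m, b] 2 distinct, len 2
[m, b, b] 2 distinct, len 3
[b, b, g] 2 distinct, len 3
[b, b, g, b] 2 distinct, len 4
[b, m] 2 distinct, len 2
[b, m, b] 2 distinct, len 3
[b, m, b, m] 2 distinct, len 4
[b, m, b, m, b] 2 distinct, len 5
[b, q] 2 distinct, len 2
[b, q, q] 2 distinct, len 3
[b, q, q, q] 2 distinct, len 4
[q, q, q, m] 2 distinct, len 4
[m, g] 2 distinct, len 2
[m, g, g] 2 distinct, len 3
Longest length with ≤2 distinct: 5.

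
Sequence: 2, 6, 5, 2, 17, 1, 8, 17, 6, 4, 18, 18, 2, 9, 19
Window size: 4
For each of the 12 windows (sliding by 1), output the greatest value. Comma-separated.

6, 17, 17, 17, 17, 17, 17, 18, 18, 18, 18, 19

2 6 5 2 → max 6
6 5 2 17 → max 17
5 2 17 1 → max 17
2 17 1 8 → max 17
17 1 8 17 → max 17
1 8 17 6 → max 17
8 17 6 4 → max 17
17 6 4 18 → max 18
6 4 18 18 → max 18
4 18 18 2 → max 18
18 18 2 9 → max 18
18 2 9 19 → max 19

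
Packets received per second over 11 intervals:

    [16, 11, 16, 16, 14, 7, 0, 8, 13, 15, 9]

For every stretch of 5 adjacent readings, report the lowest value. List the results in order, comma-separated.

11, 7, 0, 0, 0, 0, 0

[16, 11, 16, 16, 14] → min 11
[11, 16, 16, 14, 7] → min 7
[16, 16, 14, 7, 0] → min 0
[16, 14, 7, 0, 8] → min 0
[14, 7, 0, 8, 13] → min 0
[7, 0, 8, 13, 15] → min 0
[0, 8, 13, 15, 9] → min 0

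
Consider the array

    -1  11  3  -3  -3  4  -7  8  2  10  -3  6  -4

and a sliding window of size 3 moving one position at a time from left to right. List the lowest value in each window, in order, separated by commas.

(-1, 11, 3) → min -1
(11, 3, -3) → min -3
(3, -3, -3) → min -3
(-3, -3, 4) → min -3
(-3, 4, -7) → min -7
(4, -7, 8) → min -7
(-7, 8, 2) → min -7
(8, 2, 10) → min 2
(2, 10, -3) → min -3
(10, -3, 6) → min -3
(-3, 6, -4) → min -4

-1, -3, -3, -3, -7, -7, -7, 2, -3, -3, -4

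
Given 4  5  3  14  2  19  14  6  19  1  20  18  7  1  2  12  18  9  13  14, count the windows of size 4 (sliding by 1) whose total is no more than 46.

12

[4, 5, 3, 14] → sum 26  ≤ 46 ✓
[5, 3, 14, 2] → sum 24  ≤ 46 ✓
[3, 14, 2, 19] → sum 38  ≤ 46 ✓
[14, 2, 19, 14] → sum 49
[2, 19, 14, 6] → sum 41  ≤ 46 ✓
[19, 14, 6, 19] → sum 58
[14, 6, 19, 1] → sum 40  ≤ 46 ✓
[6, 19, 1, 20] → sum 46  ≤ 46 ✓
[19, 1, 20, 18] → sum 58
[1, 20, 18, 7] → sum 46  ≤ 46 ✓
[20, 18, 7, 1] → sum 46  ≤ 46 ✓
[18, 7, 1, 2] → sum 28  ≤ 46 ✓
[7, 1, 2, 12] → sum 22  ≤ 46 ✓
[1, 2, 12, 18] → sum 33  ≤ 46 ✓
[2, 12, 18, 9] → sum 41  ≤ 46 ✓
[12, 18, 9, 13] → sum 52
[18, 9, 13, 14] → sum 54
12 windows satisfy the condition.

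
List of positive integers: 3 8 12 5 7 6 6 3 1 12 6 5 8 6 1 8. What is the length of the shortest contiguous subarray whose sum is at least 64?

add 3: running sum 3 < 64
add 8: running sum 11 < 64
add 12: running sum 23 < 64
add 5: running sum 28 < 64
add 7: running sum 35 < 64
add 6: running sum 41 < 64
add 6: running sum 47 < 64
add 3: running sum 50 < 64
add 1: running sum 51 < 64
add 12: running sum 63 < 64
add 6: shortest ending here [8, 12, 5, 7, 6, 6, 3, 1, 12, 6] sum 66, len 10
add 5: shortest ending here [8, 12, 5, 7, 6, 6, 3, 1, 12, 6, 5] sum 71, len 11
add 8: shortest ending here [12, 5, 7, 6, 6, 3, 1, 12, 6, 5, 8] sum 71, len 11
add 6: shortest ending here [5, 7, 6, 6, 3, 1, 12, 6, 5, 8, 6] sum 65, len 11
add 1: shortest ending here [5, 7, 6, 6, 3, 1, 12, 6, 5, 8, 6, 1] sum 66, len 12
add 8: shortest ending here [7, 6, 6, 3, 1, 12, 6, 5, 8, 6, 1, 8] sum 69, len 12
Shortest qualifying length: 10.

10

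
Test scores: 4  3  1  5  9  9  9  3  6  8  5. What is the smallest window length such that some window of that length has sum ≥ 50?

8

add 4: running sum 4 < 50
add 3: running sum 7 < 50
add 1: running sum 8 < 50
add 5: running sum 13 < 50
add 9: running sum 22 < 50
add 9: running sum 31 < 50
add 9: running sum 40 < 50
add 3: running sum 43 < 50
add 6: running sum 49 < 50
end 9: [1, 5, 9, 9, 9, 3, 6, 8] sum 50, len 8
end 10: [5, 9, 9, 9, 3, 6, 8, 5] sum 54, len 8
Shortest qualifying length: 8.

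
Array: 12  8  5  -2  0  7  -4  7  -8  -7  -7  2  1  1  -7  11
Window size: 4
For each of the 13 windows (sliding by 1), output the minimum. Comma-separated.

12 8 5 -2 → min -2
8 5 -2 0 → min -2
5 -2 0 7 → min -2
-2 0 7 -4 → min -4
0 7 -4 7 → min -4
7 -4 7 -8 → min -8
-4 7 -8 -7 → min -8
7 -8 -7 -7 → min -8
-8 -7 -7 2 → min -8
-7 -7 2 1 → min -7
-7 2 1 1 → min -7
2 1 1 -7 → min -7
1 1 -7 11 → min -7

-2, -2, -2, -4, -4, -8, -8, -8, -8, -7, -7, -7, -7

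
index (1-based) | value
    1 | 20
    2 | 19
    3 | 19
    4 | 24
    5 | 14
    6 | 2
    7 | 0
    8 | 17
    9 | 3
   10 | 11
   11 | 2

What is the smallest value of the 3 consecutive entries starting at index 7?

Elements at indices 7..9: 0, 17, 3
min(0, 17, 3) = 0

0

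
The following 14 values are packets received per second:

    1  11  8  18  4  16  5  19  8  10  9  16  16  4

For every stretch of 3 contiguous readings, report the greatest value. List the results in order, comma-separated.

(1, 11, 8) → max 11
(11, 8, 18) → max 18
(8, 18, 4) → max 18
(18, 4, 16) → max 18
(4, 16, 5) → max 16
(16, 5, 19) → max 19
(5, 19, 8) → max 19
(19, 8, 10) → max 19
(8, 10, 9) → max 10
(10, 9, 16) → max 16
(9, 16, 16) → max 16
(16, 16, 4) → max 16

11, 18, 18, 18, 16, 19, 19, 19, 10, 16, 16, 16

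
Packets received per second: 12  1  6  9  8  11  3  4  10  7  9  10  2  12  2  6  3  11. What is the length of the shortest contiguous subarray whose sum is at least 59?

add 12: running sum 12 < 59
add 1: running sum 13 < 59
add 6: running sum 19 < 59
add 9: running sum 28 < 59
add 8: running sum 36 < 59
add 11: running sum 47 < 59
add 3: running sum 50 < 59
add 4: running sum 54 < 59
add 10: shortest ending here [12, 1, 6, 9, 8, 11, 3, 4, 10] sum 64, len 9
add 7: shortest ending here [1, 6, 9, 8, 11, 3, 4, 10, 7] sum 59, len 9
add 9: shortest ending here [9, 8, 11, 3, 4, 10, 7, 9] sum 61, len 8
add 10: shortest ending here [8, 11, 3, 4, 10, 7, 9, 10] sum 62, len 8
add 2: shortest ending here [8, 11, 3, 4, 10, 7, 9, 10, 2] sum 64, len 9
add 12: shortest ending here [11, 3, 4, 10, 7, 9, 10, 2, 12] sum 68, len 9
add 2: shortest ending here [3, 4, 10, 7, 9, 10, 2, 12, 2] sum 59, len 9
add 6: shortest ending here [4, 10, 7, 9, 10, 2, 12, 2, 6] sum 62, len 9
add 3: shortest ending here [10, 7, 9, 10, 2, 12, 2, 6, 3] sum 61, len 9
add 11: shortest ending here [7, 9, 10, 2, 12, 2, 6, 3, 11] sum 62, len 9
Shortest qualifying length: 8.

8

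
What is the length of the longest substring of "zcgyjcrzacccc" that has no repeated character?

add z: [z] len 1
add c: [z, c] len 2
add g: [z, c, g] len 3
add y: [z, c, g, y] len 4
add j: [z, c, g, y, j] len 5
add c (repeat c, move left end past it): [g, y, j, c] len 4
add r: [g, y, j, c, r] len 5
add z: [g, y, j, c, r, z] len 6
add a: [g, y, j, c, r, z, a] len 7
add c (repeat c, move left end past it): [r, z, a, c] len 4
add c (repeat c, move left end past it): [c] len 1
add c (repeat c, move left end past it): [c] len 1
add c (repeat c, move left end past it): [c] len 1
Longest all-distinct length: 7.

7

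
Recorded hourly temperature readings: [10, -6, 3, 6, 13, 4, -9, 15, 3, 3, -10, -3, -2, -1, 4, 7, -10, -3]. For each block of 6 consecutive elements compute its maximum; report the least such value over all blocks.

3

(10, -6, 3, 6, 13, 4) → max 13
(-6, 3, 6, 13, 4, -9) → max 13
(3, 6, 13, 4, -9, 15) → max 15
(6, 13, 4, -9, 15, 3) → max 15
(13, 4, -9, 15, 3, 3) → max 15
(4, -9, 15, 3, 3, -10) → max 15
(-9, 15, 3, 3, -10, -3) → max 15
(15, 3, 3, -10, -3, -2) → max 15
(3, 3, -10, -3, -2, -1) → max 3
(3, -10, -3, -2, -1, 4) → max 4
(-10, -3, -2, -1, 4, 7) → max 7
(-3, -2, -1, 4, 7, -10) → max 7
(-2, -1, 4, 7, -10, -3) → max 7
Least of these is 3.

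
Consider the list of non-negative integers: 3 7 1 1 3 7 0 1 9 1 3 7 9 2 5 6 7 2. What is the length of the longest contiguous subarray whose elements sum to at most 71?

→ 3: sum 3, len 1
→ 7: sum 10, len 2
→ 1: sum 11, len 3
→ 1: sum 12, len 4
→ 3: sum 15, len 5
→ 7: sum 22, len 6
→ 0: sum 22, len 7
→ 1: sum 23, len 8
→ 9: sum 32, len 9
→ 1: sum 33, len 10
→ 3: sum 36, len 11
→ 7: sum 43, len 12
→ 9: sum 52, len 13
→ 2: sum 54, len 14
→ 5: sum 59, len 15
→ 6: sum 65, len 16
→ 7 (dropped 3): sum 69, len 16
→ 2: sum 71, len 17
Longest length seen: 17.

17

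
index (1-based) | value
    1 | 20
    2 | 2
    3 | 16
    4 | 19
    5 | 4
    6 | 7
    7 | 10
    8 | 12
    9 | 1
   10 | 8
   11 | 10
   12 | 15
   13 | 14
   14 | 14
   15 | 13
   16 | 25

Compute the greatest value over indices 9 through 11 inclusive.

10

Elements at indices 9..11: 1, 8, 10
max(1, 8, 10) = 10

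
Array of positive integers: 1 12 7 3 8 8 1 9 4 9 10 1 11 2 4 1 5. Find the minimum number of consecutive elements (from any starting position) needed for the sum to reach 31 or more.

add 1: running sum 1 < 31
add 12: running sum 13 < 31
add 7: running sum 20 < 31
add 3: running sum 23 < 31
end 4: [1, 12, 7, 3, 8] sum 31, len 5
end 5: [12, 7, 3, 8, 8] sum 38, len 5
end 6: [12, 7, 3, 8, 8, 1] sum 39, len 6
end 7: [7, 3, 8, 8, 1, 9] sum 36, len 6
end 8: [3, 8, 8, 1, 9, 4] sum 33, len 6
end 9: [8, 1, 9, 4, 9] sum 31, len 5
end 10: [9, 4, 9, 10] sum 32, len 4
end 11: [9, 4, 9, 10, 1] sum 33, len 5
end 12: [9, 10, 1, 11] sum 31, len 4
end 13: [9, 10, 1, 11, 2] sum 33, len 5
end 14: [9, 10, 1, 11, 2, 4] sum 37, len 6
end 15: [9, 10, 1, 11, 2, 4, 1] sum 38, len 7
end 16: [10, 1, 11, 2, 4, 1, 5] sum 34, len 7
Shortest qualifying length: 4.

4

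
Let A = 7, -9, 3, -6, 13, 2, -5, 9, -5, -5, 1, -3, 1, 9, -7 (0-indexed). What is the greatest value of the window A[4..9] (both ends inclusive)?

13

Elements at indices 4..9: 13, 2, -5, 9, -5, -5
max(13, 2, -5, 9, -5, -5) = 13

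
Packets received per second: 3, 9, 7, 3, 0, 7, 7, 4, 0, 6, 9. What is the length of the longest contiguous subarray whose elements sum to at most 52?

10

[3] sum 3 len 1
[3, 9] sum 12 len 2
[3, 9, 7] sum 19 len 3
[3, 9, 7, 3] sum 22 len 4
[3, 9, 7, 3, 0] sum 22 len 5
[3, 9, 7, 3, 0, 7] sum 29 len 6
[3, 9, 7, 3, 0, 7, 7] sum 36 len 7
[3, 9, 7, 3, 0, 7, 7, 4] sum 40 len 8
[3, 9, 7, 3, 0, 7, 7, 4, 0] sum 40 len 9
[3, 9, 7, 3, 0, 7, 7, 4, 0, 6] sum 46 len 10
[9, 7, 3, 0, 7, 7, 4, 0, 6, 9] sum 52 len 10
Longest length seen: 10.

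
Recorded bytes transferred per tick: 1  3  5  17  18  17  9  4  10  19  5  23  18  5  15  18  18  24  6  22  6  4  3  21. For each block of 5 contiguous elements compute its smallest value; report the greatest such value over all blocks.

6

Window mins for each of the 20 positions:
1 3 5 17 18 → min 1
3 5 17 18 17 → min 3
5 17 18 17 9 → min 5
17 18 17 9 4 → min 4
18 17 9 4 10 → min 4
17 9 4 10 19 → min 4
9 4 10 19 5 → min 4
4 10 19 5 23 → min 4
10 19 5 23 18 → min 5
19 5 23 18 5 → min 5
5 23 18 5 15 → min 5
23 18 5 15 18 → min 5
18 5 15 18 18 → min 5
5 15 18 18 24 → min 5
15 18 18 24 6 → min 6
18 18 24 6 22 → min 6
18 24 6 22 6 → min 6
24 6 22 6 4 → min 4
6 22 6 4 3 → min 3
22 6 4 3 21 → min 3
Greatest of these is 6.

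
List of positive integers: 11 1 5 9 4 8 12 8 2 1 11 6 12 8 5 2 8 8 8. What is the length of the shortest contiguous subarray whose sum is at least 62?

9

add 11: running sum 11 < 62
add 1: running sum 12 < 62
add 5: running sum 17 < 62
add 9: running sum 26 < 62
add 4: running sum 30 < 62
add 8: running sum 38 < 62
add 12: running sum 50 < 62
add 8: running sum 58 < 62
add 2: running sum 60 < 62
add 1: running sum 61 < 62
end 10: [11, 1, 5, 9, 4, 8, 12, 8, 2, 1, 11] sum 72, len 11
end 11: [5, 9, 4, 8, 12, 8, 2, 1, 11, 6] sum 66, len 10
end 12: [4, 8, 12, 8, 2, 1, 11, 6, 12] sum 64, len 9
end 13: [8, 12, 8, 2, 1, 11, 6, 12, 8] sum 68, len 9
end 14: [12, 8, 2, 1, 11, 6, 12, 8, 5] sum 65, len 9
end 15: [12, 8, 2, 1, 11, 6, 12, 8, 5, 2] sum 67, len 10
end 16: [8, 2, 1, 11, 6, 12, 8, 5, 2, 8] sum 63, len 10
end 17: [2, 1, 11, 6, 12, 8, 5, 2, 8, 8] sum 63, len 10
end 18: [11, 6, 12, 8, 5, 2, 8, 8, 8] sum 68, len 9
Shortest qualifying length: 9.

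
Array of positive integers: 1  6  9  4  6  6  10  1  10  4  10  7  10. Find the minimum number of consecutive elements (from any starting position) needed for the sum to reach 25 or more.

3

add 1: running sum 1 < 25
add 6: running sum 7 < 25
add 9: running sum 16 < 25
add 4: running sum 20 < 25
add 6: shortest ending here [6, 9, 4, 6] sum 25, len 4
add 6: shortest ending here [9, 4, 6, 6] sum 25, len 4
add 10: shortest ending here [4, 6, 6, 10] sum 26, len 4
add 1: shortest ending here [4, 6, 6, 10, 1] sum 27, len 5
add 10: shortest ending here [6, 10, 1, 10] sum 27, len 4
add 4: shortest ending here [10, 1, 10, 4] sum 25, len 4
add 10: shortest ending here [1, 10, 4, 10] sum 25, len 4
add 7: shortest ending here [10, 4, 10, 7] sum 31, len 4
add 10: shortest ending here [10, 7, 10] sum 27, len 3
Shortest qualifying length: 3.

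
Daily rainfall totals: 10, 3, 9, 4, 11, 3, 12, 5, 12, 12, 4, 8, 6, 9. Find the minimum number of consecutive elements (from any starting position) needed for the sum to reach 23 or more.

add 10: running sum 10 < 23
add 3: running sum 13 < 23
add 9: running sum 22 < 23
end 3: [10, 3, 9, 4] sum 26, len 4
end 4: [9, 4, 11] sum 24, len 3
end 5: [9, 4, 11, 3] sum 27, len 4
end 6: [11, 3, 12] sum 26, len 3
end 7: [11, 3, 12, 5] sum 31, len 4
end 8: [12, 5, 12] sum 29, len 3
end 9: [12, 12] sum 24, len 2
end 10: [12, 12, 4] sum 28, len 3
end 11: [12, 4, 8] sum 24, len 3
end 12: [12, 4, 8, 6] sum 30, len 4
end 13: [8, 6, 9] sum 23, len 3
Shortest qualifying length: 2.

2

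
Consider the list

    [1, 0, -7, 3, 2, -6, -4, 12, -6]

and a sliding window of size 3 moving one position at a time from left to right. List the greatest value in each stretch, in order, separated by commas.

(1, 0, -7) → max 1
(0, -7, 3) → max 3
(-7, 3, 2) → max 3
(3, 2, -6) → max 3
(2, -6, -4) → max 2
(-6, -4, 12) → max 12
(-4, 12, -6) → max 12

1, 3, 3, 3, 2, 12, 12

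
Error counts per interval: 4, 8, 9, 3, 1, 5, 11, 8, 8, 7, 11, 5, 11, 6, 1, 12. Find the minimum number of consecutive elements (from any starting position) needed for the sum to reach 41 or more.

add 4: running sum 4 < 41
add 8: running sum 12 < 41
add 9: running sum 21 < 41
add 3: running sum 24 < 41
add 1: running sum 25 < 41
add 5: running sum 30 < 41
end 6: [4, 8, 9, 3, 1, 5, 11] sum 41, len 7
end 7: [8, 9, 3, 1, 5, 11, 8] sum 45, len 7
end 8: [9, 3, 1, 5, 11, 8, 8] sum 45, len 7
end 9: [3, 1, 5, 11, 8, 8, 7] sum 43, len 7
end 10: [11, 8, 8, 7, 11] sum 45, len 5
end 11: [11, 8, 8, 7, 11, 5] sum 50, len 6
end 12: [8, 7, 11, 5, 11] sum 42, len 5
end 13: [8, 7, 11, 5, 11, 6] sum 48, len 6
end 14: [7, 11, 5, 11, 6, 1] sum 41, len 6
end 15: [11, 5, 11, 6, 1, 12] sum 46, len 6
Shortest qualifying length: 5.

5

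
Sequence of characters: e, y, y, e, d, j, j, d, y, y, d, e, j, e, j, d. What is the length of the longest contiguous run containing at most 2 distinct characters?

Extend right; when distinct count exceeds 2, shrink from the left:
add e: window [e] (1 distinct), len 1
add y: window [e, y] (2 distinct), len 2
add y: window [e, y, y] (2 distinct), len 3
add e: window [e, y, y, e] (2 distinct), len 4
add d: window [e, d] (2 distinct), len 2
add j: window [d, j] (2 distinct), len 2
add j: window [d, j, j] (2 distinct), len 3
add d: window [d, j, j, d] (2 distinct), len 4
add y: window [d, y] (2 distinct), len 2
add y: window [d, y, y] (2 distinct), len 3
add d: window [d, y, y, d] (2 distinct), len 4
add e: window [d, e] (2 distinct), len 2
add j: window [e, j] (2 distinct), len 2
add e: window [e, j, e] (2 distinct), len 3
add j: window [e, j, e, j] (2 distinct), len 4
add d: window [j, d] (2 distinct), len 2
Longest length with ≤2 distinct: 4.

4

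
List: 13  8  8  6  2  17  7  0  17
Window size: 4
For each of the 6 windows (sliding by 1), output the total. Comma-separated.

35, 24, 33, 32, 26, 41

(13, 8, 8, 6) → sum 35
(8, 8, 6, 2) → sum 24
(8, 6, 2, 17) → sum 33
(6, 2, 17, 7) → sum 32
(2, 17, 7, 0) → sum 26
(17, 7, 0, 17) → sum 41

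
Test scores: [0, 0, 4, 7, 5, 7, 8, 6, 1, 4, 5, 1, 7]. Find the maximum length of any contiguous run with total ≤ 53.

12

add 0: [0] sum 0, len 1
add 0: [0, 0] sum 0, len 2
add 4: [0, 0, 4] sum 4, len 3
add 7: [0, 0, 4, 7] sum 11, len 4
add 5: [0, 0, 4, 7, 5] sum 16, len 5
add 7: [0, 0, 4, 7, 5, 7] sum 23, len 6
add 8: [0, 0, 4, 7, 5, 7, 8] sum 31, len 7
add 6: [0, 0, 4, 7, 5, 7, 8, 6] sum 37, len 8
add 1: [0, 0, 4, 7, 5, 7, 8, 6, 1] sum 38, len 9
add 4: [0, 0, 4, 7, 5, 7, 8, 6, 1, 4] sum 42, len 10
add 5: [0, 0, 4, 7, 5, 7, 8, 6, 1, 4, 5] sum 47, len 11
add 1: [0, 0, 4, 7, 5, 7, 8, 6, 1, 4, 5, 1] sum 48, len 12
add 7: [7, 5, 7, 8, 6, 1, 4, 5, 1, 7] sum 51, len 10
Longest length seen: 12.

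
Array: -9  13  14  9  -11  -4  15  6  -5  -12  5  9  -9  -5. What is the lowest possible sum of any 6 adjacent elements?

-17

Window sums for each of the 9 positions:
-9 13 14 9 -11 -4 → sum 12
13 14 9 -11 -4 15 → sum 36
14 9 -11 -4 15 6 → sum 29
9 -11 -4 15 6 -5 → sum 10
-11 -4 15 6 -5 -12 → sum -11
-4 15 6 -5 -12 5 → sum 5
15 6 -5 -12 5 9 → sum 18
6 -5 -12 5 9 -9 → sum -6
-5 -12 5 9 -9 -5 → sum -17
Lowest of these is -17.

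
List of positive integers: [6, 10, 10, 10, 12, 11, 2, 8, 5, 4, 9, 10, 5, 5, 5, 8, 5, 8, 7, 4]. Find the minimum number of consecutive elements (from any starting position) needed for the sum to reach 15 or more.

2

add 6: running sum 6 < 15
add 10: shortest ending here [6, 10] sum 16, len 2
add 10: shortest ending here [10, 10] sum 20, len 2
add 10: shortest ending here [10, 10] sum 20, len 2
add 12: shortest ending here [10, 12] sum 22, len 2
add 11: shortest ending here [12, 11] sum 23, len 2
add 2: shortest ending here [12, 11, 2] sum 25, len 3
add 8: shortest ending here [11, 2, 8] sum 21, len 3
add 5: shortest ending here [2, 8, 5] sum 15, len 3
add 4: shortest ending here [8, 5, 4] sum 17, len 3
add 9: shortest ending here [5, 4, 9] sum 18, len 3
add 10: shortest ending here [9, 10] sum 19, len 2
add 5: shortest ending here [10, 5] sum 15, len 2
add 5: shortest ending here [10, 5, 5] sum 20, len 3
add 5: shortest ending here [5, 5, 5] sum 15, len 3
add 8: shortest ending here [5, 5, 8] sum 18, len 3
add 5: shortest ending here [5, 8, 5] sum 18, len 3
add 8: shortest ending here [8, 5, 8] sum 21, len 3
add 7: shortest ending here [8, 7] sum 15, len 2
add 4: shortest ending here [8, 7, 4] sum 19, len 3
Shortest qualifying length: 2.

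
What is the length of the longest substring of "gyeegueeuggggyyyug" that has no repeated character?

add g: [g] len 1
add y: [g, y] len 2
add e: [g, y, e] len 3
add e (repeat e, move left end past it): [e] len 1
add g: [e, g] len 2
add u: [e, g, u] len 3
add e (repeat e, move left end past it): [g, u, e] len 3
add e (repeat e, move left end past it): [e] len 1
add u: [e, u] len 2
add g: [e, u, g] len 3
add g (repeat g, move left end past it): [g] len 1
add g (repeat g, move left end past it): [g] len 1
add g (repeat g, move left end past it): [g] len 1
add y: [g, y] len 2
add y (repeat y, move left end past it): [y] len 1
add y (repeat y, move left end past it): [y] len 1
add u: [y, u] len 2
add g: [y, u, g] len 3
Longest all-distinct length: 3.

3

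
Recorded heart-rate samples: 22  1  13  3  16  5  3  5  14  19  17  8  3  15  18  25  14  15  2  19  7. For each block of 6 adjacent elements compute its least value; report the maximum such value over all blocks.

3

22 1 13 3 16 5 → min 1
1 13 3 16 5 3 → min 1
13 3 16 5 3 5 → min 3
3 16 5 3 5 14 → min 3
16 5 3 5 14 19 → min 3
5 3 5 14 19 17 → min 3
3 5 14 19 17 8 → min 3
5 14 19 17 8 3 → min 3
14 19 17 8 3 15 → min 3
19 17 8 3 15 18 → min 3
17 8 3 15 18 25 → min 3
8 3 15 18 25 14 → min 3
3 15 18 25 14 15 → min 3
15 18 25 14 15 2 → min 2
18 25 14 15 2 19 → min 2
25 14 15 2 19 7 → min 2
Maximum of these is 3.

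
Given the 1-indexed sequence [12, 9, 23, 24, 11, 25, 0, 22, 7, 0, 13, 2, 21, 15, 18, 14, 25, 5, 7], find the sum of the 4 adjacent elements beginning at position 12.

56

Elements at indices 12..15: 2, 21, 15, 18
sum(2, 21, 15, 18) = 56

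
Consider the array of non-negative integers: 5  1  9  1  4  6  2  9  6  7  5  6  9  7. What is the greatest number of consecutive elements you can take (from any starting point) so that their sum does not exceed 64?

add 5: [5] sum 5, len 1
add 1: [5, 1] sum 6, len 2
add 9: [5, 1, 9] sum 15, len 3
add 1: [5, 1, 9, 1] sum 16, len 4
add 4: [5, 1, 9, 1, 4] sum 20, len 5
add 6: [5, 1, 9, 1, 4, 6] sum 26, len 6
add 2: [5, 1, 9, 1, 4, 6, 2] sum 28, len 7
add 9: [5, 1, 9, 1, 4, 6, 2, 9] sum 37, len 8
add 6: [5, 1, 9, 1, 4, 6, 2, 9, 6] sum 43, len 9
add 7: [5, 1, 9, 1, 4, 6, 2, 9, 6, 7] sum 50, len 10
add 5: [5, 1, 9, 1, 4, 6, 2, 9, 6, 7, 5] sum 55, len 11
add 6: [5, 1, 9, 1, 4, 6, 2, 9, 6, 7, 5, 6] sum 61, len 12
add 9: [9, 1, 4, 6, 2, 9, 6, 7, 5, 6, 9] sum 64, len 11
add 7: [1, 4, 6, 2, 9, 6, 7, 5, 6, 9, 7] sum 62, len 11
Longest length seen: 12.

12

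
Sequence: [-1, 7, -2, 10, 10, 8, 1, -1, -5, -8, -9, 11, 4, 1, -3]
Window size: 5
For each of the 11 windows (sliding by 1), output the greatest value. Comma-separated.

10, 10, 10, 10, 10, 8, 1, 11, 11, 11, 11

-1 7 -2 10 10 → max 10
7 -2 10 10 8 → max 10
-2 10 10 8 1 → max 10
10 10 8 1 -1 → max 10
10 8 1 -1 -5 → max 10
8 1 -1 -5 -8 → max 8
1 -1 -5 -8 -9 → max 1
-1 -5 -8 -9 11 → max 11
-5 -8 -9 11 4 → max 11
-8 -9 11 4 1 → max 11
-9 11 4 1 -3 → max 11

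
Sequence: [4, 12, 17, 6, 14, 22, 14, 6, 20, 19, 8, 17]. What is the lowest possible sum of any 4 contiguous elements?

4 12 17 6 → sum 39
12 17 6 14 → sum 49
17 6 14 22 → sum 59
6 14 22 14 → sum 56
14 22 14 6 → sum 56
22 14 6 20 → sum 62
14 6 20 19 → sum 59
6 20 19 8 → sum 53
20 19 8 17 → sum 64
Lowest of these is 39.

39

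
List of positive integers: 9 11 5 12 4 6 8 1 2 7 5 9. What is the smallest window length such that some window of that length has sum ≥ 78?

12

add 9: running sum 9 < 78
add 11: running sum 20 < 78
add 5: running sum 25 < 78
add 12: running sum 37 < 78
add 4: running sum 41 < 78
add 6: running sum 47 < 78
add 8: running sum 55 < 78
add 1: running sum 56 < 78
add 2: running sum 58 < 78
add 7: running sum 65 < 78
add 5: running sum 70 < 78
end 11: [9, 11, 5, 12, 4, 6, 8, 1, 2, 7, 5, 9] sum 79, len 12
Shortest qualifying length: 12.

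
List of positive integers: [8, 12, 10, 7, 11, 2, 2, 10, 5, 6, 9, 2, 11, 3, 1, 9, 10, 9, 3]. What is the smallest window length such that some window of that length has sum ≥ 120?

add 8: running sum 8 < 120
add 12: running sum 20 < 120
add 10: running sum 30 < 120
add 7: running sum 37 < 120
add 11: running sum 48 < 120
add 2: running sum 50 < 120
add 2: running sum 52 < 120
add 10: running sum 62 < 120
add 5: running sum 67 < 120
add 6: running sum 73 < 120
add 9: running sum 82 < 120
add 2: running sum 84 < 120
add 11: running sum 95 < 120
add 3: running sum 98 < 120
add 1: running sum 99 < 120
add 9: running sum 108 < 120
add 10: running sum 118 < 120
add 9: shortest ending here [8, 12, 10, 7, 11, 2, 2, 10, 5, 6, 9, 2, 11, 3, 1, 9, 10, 9] sum 127, len 18
add 3: shortest ending here [12, 10, 7, 11, 2, 2, 10, 5, 6, 9, 2, 11, 3, 1, 9, 10, 9, 3] sum 122, len 18
Shortest qualifying length: 18.

18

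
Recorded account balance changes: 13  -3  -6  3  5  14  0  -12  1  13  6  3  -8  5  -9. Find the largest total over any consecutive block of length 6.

Window sums for each of the 10 positions:
(13, -3, -6, 3, 5, 14) → sum 26
(-3, -6, 3, 5, 14, 0) → sum 13
(-6, 3, 5, 14, 0, -12) → sum 4
(3, 5, 14, 0, -12, 1) → sum 11
(5, 14, 0, -12, 1, 13) → sum 21
(14, 0, -12, 1, 13, 6) → sum 22
(0, -12, 1, 13, 6, 3) → sum 11
(-12, 1, 13, 6, 3, -8) → sum 3
(1, 13, 6, 3, -8, 5) → sum 20
(13, 6, 3, -8, 5, -9) → sum 10
Largest of these is 26.

26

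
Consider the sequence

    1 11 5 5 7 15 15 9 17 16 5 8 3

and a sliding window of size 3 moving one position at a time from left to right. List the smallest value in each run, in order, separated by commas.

[1, 11, 5] → min 1
[11, 5, 5] → min 5
[5, 5, 7] → min 5
[5, 7, 15] → min 5
[7, 15, 15] → min 7
[15, 15, 9] → min 9
[15, 9, 17] → min 9
[9, 17, 16] → min 9
[17, 16, 5] → min 5
[16, 5, 8] → min 5
[5, 8, 3] → min 3

1, 5, 5, 5, 7, 9, 9, 9, 5, 5, 3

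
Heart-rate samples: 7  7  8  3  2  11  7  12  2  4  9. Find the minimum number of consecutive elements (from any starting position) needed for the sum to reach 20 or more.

3

Extend right; whenever the sum reaches 20, record the length and shrink from the left:
add 7: running sum 7 < 20
add 7: running sum 14 < 20
add 8: shortest ending here [7, 7, 8] sum 22, len 3
add 3: shortest ending here [7, 7, 8, 3] sum 25, len 4
add 2: shortest ending here [7, 8, 3, 2] sum 20, len 4
add 11: shortest ending here [8, 3, 2, 11] sum 24, len 4
add 7: shortest ending here [2, 11, 7] sum 20, len 3
add 12: shortest ending here [11, 7, 12] sum 30, len 3
add 2: shortest ending here [7, 12, 2] sum 21, len 3
add 4: shortest ending here [7, 12, 2, 4] sum 25, len 4
add 9: shortest ending here [12, 2, 4, 9] sum 27, len 4
Shortest qualifying length: 3.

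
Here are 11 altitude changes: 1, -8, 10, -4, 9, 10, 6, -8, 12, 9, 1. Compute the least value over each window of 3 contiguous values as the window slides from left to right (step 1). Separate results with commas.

-8, -8, -4, -4, 6, -8, -8, -8, 1

Sliding a size-3 window across the 11 values:
(1, -8, 10) → min -8
(-8, 10, -4) → min -8
(10, -4, 9) → min -4
(-4, 9, 10) → min -4
(9, 10, 6) → min 6
(10, 6, -8) → min -8
(6, -8, 12) → min -8
(-8, 12, 9) → min -8
(12, 9, 1) → min 1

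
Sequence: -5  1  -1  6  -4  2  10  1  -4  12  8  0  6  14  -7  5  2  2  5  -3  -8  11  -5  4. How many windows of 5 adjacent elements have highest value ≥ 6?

17

(-5, 1, -1, 6, -4) → max 6  ≥ 6 ✓
(1, -1, 6, -4, 2) → max 6  ≥ 6 ✓
(-1, 6, -4, 2, 10) → max 10  ≥ 6 ✓
(6, -4, 2, 10, 1) → max 10  ≥ 6 ✓
(-4, 2, 10, 1, -4) → max 10  ≥ 6 ✓
(2, 10, 1, -4, 12) → max 12  ≥ 6 ✓
(10, 1, -4, 12, 8) → max 12  ≥ 6 ✓
(1, -4, 12, 8, 0) → max 12  ≥ 6 ✓
(-4, 12, 8, 0, 6) → max 12  ≥ 6 ✓
(12, 8, 0, 6, 14) → max 14  ≥ 6 ✓
(8, 0, 6, 14, -7) → max 14  ≥ 6 ✓
(0, 6, 14, -7, 5) → max 14  ≥ 6 ✓
(6, 14, -7, 5, 2) → max 14  ≥ 6 ✓
(14, -7, 5, 2, 2) → max 14  ≥ 6 ✓
(-7, 5, 2, 2, 5) → max 5
(5, 2, 2, 5, -3) → max 5
(2, 2, 5, -3, -8) → max 5
(2, 5, -3, -8, 11) → max 11  ≥ 6 ✓
(5, -3, -8, 11, -5) → max 11  ≥ 6 ✓
(-3, -8, 11, -5, 4) → max 11  ≥ 6 ✓
17 windows satisfy the condition.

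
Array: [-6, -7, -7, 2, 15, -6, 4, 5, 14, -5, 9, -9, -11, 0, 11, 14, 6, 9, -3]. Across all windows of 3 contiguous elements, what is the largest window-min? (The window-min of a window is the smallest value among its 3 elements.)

[-6, -7, -7] → min -7
[-7, -7, 2] → min -7
[-7, 2, 15] → min -7
[2, 15, -6] → min -6
[15, -6, 4] → min -6
[-6, 4, 5] → min -6
[4, 5, 14] → min 4
[5, 14, -5] → min -5
[14, -5, 9] → min -5
[-5, 9, -9] → min -9
[9, -9, -11] → min -11
[-9, -11, 0] → min -11
[-11, 0, 11] → min -11
[0, 11, 14] → min 0
[11, 14, 6] → min 6
[14, 6, 9] → min 6
[6, 9, -3] → min -3
Largest of these is 6.

6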